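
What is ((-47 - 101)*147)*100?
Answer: -2175600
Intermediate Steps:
((-47 - 101)*147)*100 = -148*147*100 = -21756*100 = -2175600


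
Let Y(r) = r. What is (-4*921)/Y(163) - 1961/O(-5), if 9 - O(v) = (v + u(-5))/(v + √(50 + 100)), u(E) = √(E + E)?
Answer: (-1745575 + 1763995*√6 - 3684*I*√10)/(163*(40 - 45*√6 + I*√10)) ≈ -224.57 - 9.0944*I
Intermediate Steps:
u(E) = √2*√E (u(E) = √(2*E) = √2*√E)
O(v) = 9 - (v + I*√10)/(v + 5*√6) (O(v) = 9 - (v + √2*√(-5))/(v + √(50 + 100)) = 9 - (v + √2*(I*√5))/(v + √150) = 9 - (v + I*√10)/(v + 5*√6))
(-4*921)/Y(163) - 1961/O(-5) = -4*921/163 - 1961*(-5 + 5*√6)/(8*(-5) + 45*√6 - I*√10) = -3684*1/163 - 1961*(-5 + 5*√6)/(-40 + 45*√6 - I*√10) = -3684/163 - 1961*(-5 + 5*√6)/(-40 + 45*√6 - I*√10)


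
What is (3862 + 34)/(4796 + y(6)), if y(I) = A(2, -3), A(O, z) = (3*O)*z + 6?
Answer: 487/598 ≈ 0.81438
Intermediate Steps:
A(O, z) = 6 + 3*O*z (A(O, z) = 3*O*z + 6 = 6 + 3*O*z)
y(I) = -12 (y(I) = 6 + 3*2*(-3) = 6 - 18 = -12)
(3862 + 34)/(4796 + y(6)) = (3862 + 34)/(4796 - 12) = 3896/4784 = 3896*(1/4784) = 487/598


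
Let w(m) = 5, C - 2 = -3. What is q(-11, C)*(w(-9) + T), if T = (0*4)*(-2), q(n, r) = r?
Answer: -5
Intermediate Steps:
C = -1 (C = 2 - 3 = -1)
T = 0 (T = 0*(-2) = 0)
q(-11, C)*(w(-9) + T) = -(5 + 0) = -1*5 = -5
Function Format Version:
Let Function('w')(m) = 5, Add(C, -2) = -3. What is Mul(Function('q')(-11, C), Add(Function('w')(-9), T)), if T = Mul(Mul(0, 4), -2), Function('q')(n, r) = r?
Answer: -5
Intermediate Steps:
C = -1 (C = Add(2, -3) = -1)
T = 0 (T = Mul(0, -2) = 0)
Mul(Function('q')(-11, C), Add(Function('w')(-9), T)) = Mul(-1, Add(5, 0)) = Mul(-1, 5) = -5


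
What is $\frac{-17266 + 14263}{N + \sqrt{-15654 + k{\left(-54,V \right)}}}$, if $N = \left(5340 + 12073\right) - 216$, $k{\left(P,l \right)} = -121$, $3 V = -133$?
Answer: $- \frac{51642591}{295752584} + \frac{15015 i \sqrt{631}}{295752584} \approx -0.17461 + 0.0012753 i$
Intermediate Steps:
$V = - \frac{133}{3}$ ($V = \frac{1}{3} \left(-133\right) = - \frac{133}{3} \approx -44.333$)
$N = 17197$ ($N = 17413 - 216 = 17197$)
$\frac{-17266 + 14263}{N + \sqrt{-15654 + k{\left(-54,V \right)}}} = \frac{-17266 + 14263}{17197 + \sqrt{-15654 - 121}} = - \frac{3003}{17197 + \sqrt{-15775}} = - \frac{3003}{17197 + 5 i \sqrt{631}}$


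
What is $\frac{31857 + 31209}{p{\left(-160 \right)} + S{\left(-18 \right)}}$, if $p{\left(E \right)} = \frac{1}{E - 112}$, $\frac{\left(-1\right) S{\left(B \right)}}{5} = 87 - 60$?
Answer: $- \frac{17153952}{36721} \approx -467.14$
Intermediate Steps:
$S{\left(B \right)} = -135$ ($S{\left(B \right)} = - 5 \left(87 - 60\right) = \left(-5\right) 27 = -135$)
$p{\left(E \right)} = \frac{1}{-112 + E}$
$\frac{31857 + 31209}{p{\left(-160 \right)} + S{\left(-18 \right)}} = \frac{31857 + 31209}{\frac{1}{-112 - 160} - 135} = \frac{63066}{\frac{1}{-272} - 135} = \frac{63066}{- \frac{1}{272} - 135} = \frac{63066}{- \frac{36721}{272}} = 63066 \left(- \frac{272}{36721}\right) = - \frac{17153952}{36721}$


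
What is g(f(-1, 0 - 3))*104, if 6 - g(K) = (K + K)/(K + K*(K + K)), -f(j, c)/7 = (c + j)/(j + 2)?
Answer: 35360/57 ≈ 620.35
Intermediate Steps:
f(j, c) = -7*(c + j)/(2 + j) (f(j, c) = -7*(c + j)/(j + 2) = -7*(c + j)/(2 + j))
g(K) = 6 - 2*K/(K + 2*K²) (g(K) = 6 - (K + K)/(K + K*(K + K)) = 6 - 2*K/(K + K*(2*K)) = 6 - 2*K/(K + 2*K²))
g(f(-1, 0 - 3))*104 = (4*(1 + 3*(7*(-(0 - 3) - 1*(-1))/(2 - 1)))/(1 + 2*(7*(-(0 - 3) - 1*(-1))/(2 - 1))))*104 = (4*(1 + 3*(7*(-1*(-3) + 1)/1))/(1 + 2*(7*(-1*(-3) + 1)/1)))*104 = (4*(1 + 3*(7*1*(3 + 1)))/(1 + 2*(7*1*(3 + 1))))*104 = (4*(1 + 3*(7*1*4))/(1 + 2*(7*1*4)))*104 = (4*(1 + 3*28)/(1 + 2*28))*104 = (4*(1 + 84)/(1 + 56))*104 = (4*85/57)*104 = (4*(1/57)*85)*104 = (340/57)*104 = 35360/57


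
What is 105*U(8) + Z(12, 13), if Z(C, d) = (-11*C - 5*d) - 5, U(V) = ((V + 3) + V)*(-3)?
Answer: -6187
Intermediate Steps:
U(V) = -9 - 6*V (U(V) = ((3 + V) + V)*(-3) = (3 + 2*V)*(-3) = -9 - 6*V)
Z(C, d) = -5 - 11*C - 5*d
105*U(8) + Z(12, 13) = 105*(-9 - 6*8) + (-5 - 11*12 - 5*13) = 105*(-9 - 48) + (-5 - 132 - 65) = 105*(-57) - 202 = -5985 - 202 = -6187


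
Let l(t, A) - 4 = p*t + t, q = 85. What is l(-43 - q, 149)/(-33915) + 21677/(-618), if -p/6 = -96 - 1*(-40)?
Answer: -78724431/2328830 ≈ -33.804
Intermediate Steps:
p = 336 (p = -6*(-96 - 1*(-40)) = -6*(-96 + 40) = -6*(-56) = 336)
l(t, A) = 4 + 337*t (l(t, A) = 4 + (336*t + t) = 4 + 337*t)
l(-43 - q, 149)/(-33915) + 21677/(-618) = (4 + 337*(-43 - 1*85))/(-33915) + 21677/(-618) = (4 + 337*(-43 - 85))*(-1/33915) + 21677*(-1/618) = (4 + 337*(-128))*(-1/33915) - 21677/618 = (4 - 43136)*(-1/33915) - 21677/618 = -43132*(-1/33915) - 21677/618 = 43132/33915 - 21677/618 = -78724431/2328830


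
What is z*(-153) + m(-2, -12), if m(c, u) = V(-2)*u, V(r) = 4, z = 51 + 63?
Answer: -17490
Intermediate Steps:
z = 114
m(c, u) = 4*u
z*(-153) + m(-2, -12) = 114*(-153) + 4*(-12) = -17442 - 48 = -17490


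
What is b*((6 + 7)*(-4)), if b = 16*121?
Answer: -100672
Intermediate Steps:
b = 1936
b*((6 + 7)*(-4)) = 1936*((6 + 7)*(-4)) = 1936*(13*(-4)) = 1936*(-52) = -100672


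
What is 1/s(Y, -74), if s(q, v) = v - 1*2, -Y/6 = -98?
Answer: -1/76 ≈ -0.013158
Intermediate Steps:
Y = 588 (Y = -6*(-98) = 588)
s(q, v) = -2 + v (s(q, v) = v - 2 = -2 + v)
1/s(Y, -74) = 1/(-2 - 74) = 1/(-76) = -1/76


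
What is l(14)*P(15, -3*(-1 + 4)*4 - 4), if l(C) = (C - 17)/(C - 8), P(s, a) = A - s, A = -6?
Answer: 21/2 ≈ 10.500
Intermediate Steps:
P(s, a) = -6 - s
l(C) = (-17 + C)/(-8 + C)
l(14)*P(15, -3*(-1 + 4)*4 - 4) = ((-17 + 14)/(-8 + 14))*(-6 - 1*15) = (-3/6)*(-6 - 15) = ((⅙)*(-3))*(-21) = -½*(-21) = 21/2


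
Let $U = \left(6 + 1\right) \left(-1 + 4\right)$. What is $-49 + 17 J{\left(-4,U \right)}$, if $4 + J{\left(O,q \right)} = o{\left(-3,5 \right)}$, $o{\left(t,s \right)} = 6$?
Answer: $-15$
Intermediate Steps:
$U = 21$ ($U = 7 \cdot 3 = 21$)
$J{\left(O,q \right)} = 2$ ($J{\left(O,q \right)} = -4 + 6 = 2$)
$-49 + 17 J{\left(-4,U \right)} = -49 + 17 \cdot 2 = -49 + 34 = -15$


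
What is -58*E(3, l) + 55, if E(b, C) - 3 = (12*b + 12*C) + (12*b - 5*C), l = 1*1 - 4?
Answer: -3077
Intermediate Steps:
l = -3 (l = 1 - 4 = -3)
E(b, C) = 3 + 7*C + 24*b (E(b, C) = 3 + ((12*b + 12*C) + (12*b - 5*C)) = 3 + ((12*C + 12*b) + (-5*C + 12*b)) = 3 + (7*C + 24*b) = 3 + 7*C + 24*b)
-58*E(3, l) + 55 = -58*(3 + 7*(-3) + 24*3) + 55 = -58*(3 - 21 + 72) + 55 = -58*54 + 55 = -3132 + 55 = -3077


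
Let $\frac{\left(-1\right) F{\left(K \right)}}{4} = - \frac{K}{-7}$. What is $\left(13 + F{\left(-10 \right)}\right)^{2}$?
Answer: $\frac{17161}{49} \approx 350.22$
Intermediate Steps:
$F{\left(K \right)} = - \frac{4 K}{7}$ ($F{\left(K \right)} = - 4 \left(- \frac{K}{-7}\right) = - 4 \left(- \frac{K \left(-1\right)}{7}\right) = - 4 \left(- \frac{\left(-1\right) K}{7}\right) = - 4 \frac{K}{7} = - \frac{4 K}{7}$)
$\left(13 + F{\left(-10 \right)}\right)^{2} = \left(13 - - \frac{40}{7}\right)^{2} = \left(13 + \frac{40}{7}\right)^{2} = \left(\frac{131}{7}\right)^{2} = \frac{17161}{49}$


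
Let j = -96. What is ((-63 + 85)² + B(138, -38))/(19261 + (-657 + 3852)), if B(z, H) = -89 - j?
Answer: 491/22456 ≈ 0.021865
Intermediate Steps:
B(z, H) = 7 (B(z, H) = -89 - 1*(-96) = -89 + 96 = 7)
((-63 + 85)² + B(138, -38))/(19261 + (-657 + 3852)) = ((-63 + 85)² + 7)/(19261 + (-657 + 3852)) = (22² + 7)/(19261 + 3195) = (484 + 7)/22456 = 491*(1/22456) = 491/22456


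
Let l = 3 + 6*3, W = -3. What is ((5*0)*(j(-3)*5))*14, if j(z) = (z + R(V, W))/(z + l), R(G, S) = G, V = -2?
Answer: 0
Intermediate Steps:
l = 21 (l = 3 + 18 = 21)
j(z) = (-2 + z)/(21 + z) (j(z) = (z - 2)/(z + 21) = (-2 + z)/(21 + z))
((5*0)*(j(-3)*5))*14 = ((5*0)*(((-2 - 3)/(21 - 3))*5))*14 = (0*((-5/18)*5))*14 = (0*(((1/18)*(-5))*5))*14 = (0*(-5/18*5))*14 = (0*(-25/18))*14 = 0*14 = 0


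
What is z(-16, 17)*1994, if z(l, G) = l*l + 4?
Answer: 518440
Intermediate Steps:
z(l, G) = 4 + l² (z(l, G) = l² + 4 = 4 + l²)
z(-16, 17)*1994 = (4 + (-16)²)*1994 = (4 + 256)*1994 = 260*1994 = 518440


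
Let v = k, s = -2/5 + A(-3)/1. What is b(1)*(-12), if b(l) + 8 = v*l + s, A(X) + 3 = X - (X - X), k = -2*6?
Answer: 1584/5 ≈ 316.80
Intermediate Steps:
k = -12
A(X) = -3 + X (A(X) = -3 + (X - (X - X)) = -3 + (X - 1*0) = -3 + (X + 0) = -3 + X)
s = -32/5 (s = -2/5 + (-3 - 3)/1 = -2*⅕ - 6*1 = -⅖ - 6 = -32/5 ≈ -6.4000)
v = -12
b(l) = -72/5 - 12*l (b(l) = -8 + (-12*l - 32/5) = -8 + (-32/5 - 12*l) = -72/5 - 12*l)
b(1)*(-12) = (-72/5 - 12*1)*(-12) = (-72/5 - 12)*(-12) = -132/5*(-12) = 1584/5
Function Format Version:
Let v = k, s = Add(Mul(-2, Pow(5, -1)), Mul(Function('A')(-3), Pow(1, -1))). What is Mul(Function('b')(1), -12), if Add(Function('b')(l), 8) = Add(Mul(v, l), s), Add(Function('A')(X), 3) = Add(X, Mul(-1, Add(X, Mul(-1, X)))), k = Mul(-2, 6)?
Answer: Rational(1584, 5) ≈ 316.80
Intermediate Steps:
k = -12
Function('A')(X) = Add(-3, X) (Function('A')(X) = Add(-3, Add(X, Mul(-1, Add(X, Mul(-1, X))))) = Add(-3, Add(X, Mul(-1, 0))) = Add(-3, Add(X, 0)) = Add(-3, X))
s = Rational(-32, 5) (s = Add(Mul(-2, Pow(5, -1)), Mul(Add(-3, -3), Pow(1, -1))) = Add(Mul(-2, Rational(1, 5)), Mul(-6, 1)) = Add(Rational(-2, 5), -6) = Rational(-32, 5) ≈ -6.4000)
v = -12
Function('b')(l) = Add(Rational(-72, 5), Mul(-12, l)) (Function('b')(l) = Add(-8, Add(Mul(-12, l), Rational(-32, 5))) = Add(-8, Add(Rational(-32, 5), Mul(-12, l))) = Add(Rational(-72, 5), Mul(-12, l)))
Mul(Function('b')(1), -12) = Mul(Add(Rational(-72, 5), Mul(-12, 1)), -12) = Mul(Add(Rational(-72, 5), -12), -12) = Mul(Rational(-132, 5), -12) = Rational(1584, 5)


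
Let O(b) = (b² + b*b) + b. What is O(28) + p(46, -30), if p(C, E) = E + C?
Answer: 1612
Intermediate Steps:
p(C, E) = C + E
O(b) = b + 2*b² (O(b) = (b² + b²) + b = 2*b² + b = b + 2*b²)
O(28) + p(46, -30) = 28*(1 + 2*28) + (46 - 30) = 28*(1 + 56) + 16 = 28*57 + 16 = 1596 + 16 = 1612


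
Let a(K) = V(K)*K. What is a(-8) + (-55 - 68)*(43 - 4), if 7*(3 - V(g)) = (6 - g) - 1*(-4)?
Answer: -33603/7 ≈ -4800.4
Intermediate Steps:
V(g) = 11/7 + g/7 (V(g) = 3 - ((6 - g) - 1*(-4))/7 = 3 - ((6 - g) + 4)/7 = 3 - (10 - g)/7 = 3 + (-10/7 + g/7) = 11/7 + g/7)
a(K) = K*(11/7 + K/7) (a(K) = (11/7 + K/7)*K = K*(11/7 + K/7))
a(-8) + (-55 - 68)*(43 - 4) = (⅐)*(-8)*(11 - 8) + (-55 - 68)*(43 - 4) = (⅐)*(-8)*3 - 123*39 = -24/7 - 4797 = -33603/7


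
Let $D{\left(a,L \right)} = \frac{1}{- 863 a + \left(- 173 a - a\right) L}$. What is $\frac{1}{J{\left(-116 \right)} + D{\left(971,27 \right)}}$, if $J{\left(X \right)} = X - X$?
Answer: $-5399731$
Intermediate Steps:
$J{\left(X \right)} = 0$
$D{\left(a,L \right)} = \frac{1}{- 863 a - 174 L a}$ ($D{\left(a,L \right)} = \frac{1}{- 863 a + - 174 a L} = \frac{1}{- 863 a - 174 L a}$)
$\frac{1}{J{\left(-116 \right)} + D{\left(971,27 \right)}} = \frac{1}{0 - \frac{1}{971 \left(863 + 174 \cdot 27\right)}} = \frac{1}{0 - \frac{1}{971 \left(863 + 4698\right)}} = \frac{1}{0 - \frac{1}{971 \cdot 5561}} = \frac{1}{0 - \frac{1}{971} \cdot \frac{1}{5561}} = \frac{1}{0 - \frac{1}{5399731}} = \frac{1}{- \frac{1}{5399731}} = -5399731$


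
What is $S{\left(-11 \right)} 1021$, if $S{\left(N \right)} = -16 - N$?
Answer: $-5105$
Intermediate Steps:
$S{\left(-11 \right)} 1021 = \left(-16 - -11\right) 1021 = \left(-16 + 11\right) 1021 = \left(-5\right) 1021 = -5105$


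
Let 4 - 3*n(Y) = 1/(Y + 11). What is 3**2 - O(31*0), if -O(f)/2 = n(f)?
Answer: 383/33 ≈ 11.606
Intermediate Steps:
n(Y) = 4/3 - 1/(3*(11 + Y)) (n(Y) = 4/3 - 1/(3*(Y + 11)) = 4/3 - 1/(3*(11 + Y)))
O(f) = -2*(43 + 4*f)/(3*(11 + f))
3**2 - O(31*0) = 3**2 - 2*(-43 - 124*0)/(3*(11 + 31*0)) = 9 - 2*(-43 - 4*0)/(3*(11 + 0)) = 9 - 2*(-43 + 0)/(3*11) = 9 - 2*(-43)/(3*11) = 9 - 1*(-86/33) = 9 + 86/33 = 383/33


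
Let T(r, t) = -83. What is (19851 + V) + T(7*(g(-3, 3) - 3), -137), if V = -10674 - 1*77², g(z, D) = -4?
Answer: 3165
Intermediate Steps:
V = -16603 (V = -10674 - 1*5929 = -10674 - 5929 = -16603)
(19851 + V) + T(7*(g(-3, 3) - 3), -137) = (19851 - 16603) - 83 = 3248 - 83 = 3165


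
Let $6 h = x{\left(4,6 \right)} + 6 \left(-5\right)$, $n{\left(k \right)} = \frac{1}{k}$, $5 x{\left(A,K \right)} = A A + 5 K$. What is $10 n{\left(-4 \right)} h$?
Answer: $\frac{26}{3} \approx 8.6667$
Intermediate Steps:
$x{\left(A,K \right)} = K + \frac{A^{2}}{5}$ ($x{\left(A,K \right)} = \frac{A A + 5 K}{5} = \frac{A^{2} + 5 K}{5} = K + \frac{A^{2}}{5}$)
$h = - \frac{52}{15}$ ($h = \frac{\left(6 + \frac{4^{2}}{5}\right) + 6 \left(-5\right)}{6} = \frac{\left(6 + \frac{1}{5} \cdot 16\right) - 30}{6} = \frac{\left(6 + \frac{16}{5}\right) - 30}{6} = \frac{\frac{46}{5} - 30}{6} = \frac{1}{6} \left(- \frac{104}{5}\right) = - \frac{52}{15} \approx -3.4667$)
$10 n{\left(-4 \right)} h = \frac{10}{-4} \left(- \frac{52}{15}\right) = 10 \left(- \frac{1}{4}\right) \left(- \frac{52}{15}\right) = \left(- \frac{5}{2}\right) \left(- \frac{52}{15}\right) = \frac{26}{3}$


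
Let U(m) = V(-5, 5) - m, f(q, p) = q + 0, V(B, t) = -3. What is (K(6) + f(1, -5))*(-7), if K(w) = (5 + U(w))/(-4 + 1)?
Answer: -49/3 ≈ -16.333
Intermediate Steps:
f(q, p) = q
U(m) = -3 - m
K(w) = -2/3 + w/3 (K(w) = (5 + (-3 - w))/(-4 + 1) = (2 - w)/(-3) = (2 - w)*(-1/3) = -2/3 + w/3)
(K(6) + f(1, -5))*(-7) = ((-2/3 + (1/3)*6) + 1)*(-7) = ((-2/3 + 2) + 1)*(-7) = (4/3 + 1)*(-7) = (7/3)*(-7) = -49/3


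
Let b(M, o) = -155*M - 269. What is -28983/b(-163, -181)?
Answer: -9661/8332 ≈ -1.1595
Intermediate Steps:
b(M, o) = -269 - 155*M
-28983/b(-163, -181) = -28983/(-269 - 155*(-163)) = -28983/(-269 + 25265) = -28983/24996 = -28983*1/24996 = -9661/8332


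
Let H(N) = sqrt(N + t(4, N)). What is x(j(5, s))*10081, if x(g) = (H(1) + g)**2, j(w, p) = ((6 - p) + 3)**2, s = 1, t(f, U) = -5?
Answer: 41251452 + 2580736*I ≈ 4.1251e+7 + 2.5807e+6*I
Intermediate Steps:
j(w, p) = (9 - p)**2
H(N) = sqrt(-5 + N) (H(N) = sqrt(N - 5) = sqrt(-5 + N))
x(g) = (g + 2*I)**2 (x(g) = (sqrt(-5 + 1) + g)**2 = (sqrt(-4) + g)**2 = (2*I + g)**2 = (g + 2*I)**2)
x(j(5, s))*10081 = ((-9 + 1)**2 + 2*I)**2*10081 = ((-8)**2 + 2*I)**2*10081 = (64 + 2*I)**2*10081 = 10081*(64 + 2*I)**2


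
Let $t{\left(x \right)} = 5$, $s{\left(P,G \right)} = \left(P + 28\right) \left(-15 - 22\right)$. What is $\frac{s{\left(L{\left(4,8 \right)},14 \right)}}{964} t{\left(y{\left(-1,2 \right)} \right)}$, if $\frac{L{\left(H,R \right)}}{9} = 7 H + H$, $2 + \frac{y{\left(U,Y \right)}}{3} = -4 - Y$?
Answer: $- \frac{14615}{241} \approx -60.643$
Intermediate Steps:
$y{\left(U,Y \right)} = -18 - 3 Y$ ($y{\left(U,Y \right)} = -6 + 3 \left(-4 - Y\right) = -6 - \left(12 + 3 Y\right) = -18 - 3 Y$)
$L{\left(H,R \right)} = 72 H$ ($L{\left(H,R \right)} = 9 \left(7 H + H\right) = 9 \cdot 8 H = 72 H$)
$s{\left(P,G \right)} = -1036 - 37 P$ ($s{\left(P,G \right)} = \left(28 + P\right) \left(-37\right) = -1036 - 37 P$)
$\frac{s{\left(L{\left(4,8 \right)},14 \right)}}{964} t{\left(y{\left(-1,2 \right)} \right)} = \frac{-1036 - 37 \cdot 72 \cdot 4}{964} \cdot 5 = \left(-1036 - 10656\right) \frac{1}{964} \cdot 5 = \left(-11692\right) \frac{1}{964} \cdot 5 = \left(- \frac{2923}{241}\right) 5 = - \frac{14615}{241}$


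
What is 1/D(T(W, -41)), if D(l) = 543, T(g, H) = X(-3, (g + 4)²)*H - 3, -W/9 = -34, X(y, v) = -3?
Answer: 1/543 ≈ 0.0018416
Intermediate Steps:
W = 306 (W = -9*(-34) = 306)
T(g, H) = -3 - 3*H (T(g, H) = -3*H - 3 = -3 - 3*H)
1/D(T(W, -41)) = 1/543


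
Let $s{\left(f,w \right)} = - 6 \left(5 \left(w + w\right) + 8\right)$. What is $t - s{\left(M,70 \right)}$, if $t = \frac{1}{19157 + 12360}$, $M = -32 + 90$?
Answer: $\frac{133884217}{31517} \approx 4248.0$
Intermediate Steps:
$M = 58$
$s{\left(f,w \right)} = -48 - 60 w$ ($s{\left(f,w \right)} = - 6 \left(5 \cdot 2 w + 8\right) = - 6 \left(10 w + 8\right) = - 6 \left(8 + 10 w\right) = -48 - 60 w$)
$t = \frac{1}{31517} \approx 3.1729 \cdot 10^{-5}$
$t - s{\left(M,70 \right)} = \frac{1}{31517} - \left(-48 - 4200\right) = \frac{1}{31517} - -4248 = \frac{1}{31517} + 4248 = \frac{133884217}{31517}$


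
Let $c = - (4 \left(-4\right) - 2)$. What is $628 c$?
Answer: $11304$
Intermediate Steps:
$c = 18$ ($c = - (-16 - 2) = \left(-1\right) \left(-18\right) = 18$)
$628 c = 628 \cdot 18 = 11304$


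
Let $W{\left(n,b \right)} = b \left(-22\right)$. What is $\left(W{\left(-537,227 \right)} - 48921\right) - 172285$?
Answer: $-226200$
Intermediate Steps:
$W{\left(n,b \right)} = - 22 b$
$\left(W{\left(-537,227 \right)} - 48921\right) - 172285 = \left(\left(-22\right) 227 - 48921\right) - 172285 = \left(-4994 - 48921\right) - 172285 = -53915 - 172285 = -226200$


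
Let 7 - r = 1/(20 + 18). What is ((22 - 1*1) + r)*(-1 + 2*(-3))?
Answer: -7441/38 ≈ -195.82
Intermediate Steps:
r = 265/38 (r = 7 - 1/(20 + 18) = 7 - 1/38 = 265/38 ≈ 6.9737)
((22 - 1*1) + r)*(-1 + 2*(-3)) = ((22 - 1*1) + 265/38)*(-1 + 2*(-3)) = ((22 - 1) + 265/38)*(-1 - 6) = (21 + 265/38)*(-7) = (1063/38)*(-7) = -7441/38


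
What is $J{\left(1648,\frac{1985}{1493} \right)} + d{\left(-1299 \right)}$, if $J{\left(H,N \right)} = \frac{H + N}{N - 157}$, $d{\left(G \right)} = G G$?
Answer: $\frac{392176528367}{232416} \approx 1.6874 \cdot 10^{6}$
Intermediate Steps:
$d{\left(G \right)} = G^{2}$
$J{\left(H,N \right)} = \frac{H + N}{-157 + N}$
$J{\left(1648,\frac{1985}{1493} \right)} + d{\left(-1299 \right)} = \frac{1648 + \frac{1985}{1493}}{-157 + \frac{1985}{1493}} + \left(-1299\right)^{2} = \frac{1648 + 1985 \cdot \frac{1}{1493}}{-157 + 1985 \cdot \frac{1}{1493}} + 1687401 = \frac{1648 + \frac{1985}{1493}}{-157 + \frac{1985}{1493}} + 1687401 = \frac{1}{- \frac{232416}{1493}} \cdot \frac{2462449}{1493} + 1687401 = \left(- \frac{1493}{232416}\right) \frac{2462449}{1493} + 1687401 = - \frac{2462449}{232416} + 1687401 = \frac{392176528367}{232416}$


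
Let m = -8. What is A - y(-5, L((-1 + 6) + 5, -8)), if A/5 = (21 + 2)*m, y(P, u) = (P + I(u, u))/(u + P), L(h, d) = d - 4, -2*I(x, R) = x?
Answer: -15639/17 ≈ -919.94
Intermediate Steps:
I(x, R) = -x/2
L(h, d) = -4 + d
y(P, u) = (P - u/2)/(P + u) (y(P, u) = (P - u/2)/(u + P) = (P - u/2)/(P + u))
A = -920 (A = 5*((21 + 2)*(-8)) = 5*(23*(-8)) = 5*(-184) = -920)
A - y(-5, L((-1 + 6) + 5, -8)) = -920 - (-5 - (-4 - 8)/2)/(-5 + (-4 - 8)) = -920 - (-5 - 1/2*(-12))/(-5 - 12) = -920 - (-5 + 6)/(-17) = -920 - (-1)/17 = -920 - 1*(-1/17) = -920 + 1/17 = -15639/17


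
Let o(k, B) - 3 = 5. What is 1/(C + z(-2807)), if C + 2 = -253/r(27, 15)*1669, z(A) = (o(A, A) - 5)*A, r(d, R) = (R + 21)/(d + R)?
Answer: -6/3006337 ≈ -1.9958e-6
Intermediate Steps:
o(k, B) = 8 (o(k, B) = 3 + 5 = 8)
r(d, R) = (21 + R)/(R + d)
z(A) = 3*A (z(A) = (8 - 5)*A = 3*A)
C = -2955811/6 (C = -2 - 253*(15 + 27)/(21 + 15)*1669 = -2 - 253/(36/42)*1669 = -2 - 253/((1/42)*36)*1669 = -2 - 253/6/7*1669 = -2 - 253*7/6*1669 = -2 - 1771/6*1669 = -2 - 2955799/6 = -2955811/6 ≈ -4.9264e+5)
1/(C + z(-2807)) = 1/(-2955811/6 + 3*(-2807)) = 1/(-2955811/6 - 8421) = 1/(-3006337/6) = -6/3006337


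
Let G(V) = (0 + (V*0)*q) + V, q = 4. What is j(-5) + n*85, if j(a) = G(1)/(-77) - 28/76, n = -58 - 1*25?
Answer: -10322023/1463 ≈ -7055.4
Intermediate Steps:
n = -83 (n = -58 - 25 = -83)
G(V) = V (G(V) = (0 + (V*0)*4) + V = (0 + 0*4) + V = (0 + 0) + V = 0 + V = V)
j(a) = -558/1463 (j(a) = 1/(-77) - 28/76 = 1*(-1/77) - 28*1/76 = -1/77 - 7/19 = -558/1463)
j(-5) + n*85 = -558/1463 - 83*85 = -558/1463 - 7055 = -10322023/1463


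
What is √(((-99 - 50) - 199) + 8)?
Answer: 2*I*√85 ≈ 18.439*I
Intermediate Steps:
√(((-99 - 50) - 199) + 8) = √((-149 - 199) + 8) = √(-348 + 8) = √(-340) = 2*I*√85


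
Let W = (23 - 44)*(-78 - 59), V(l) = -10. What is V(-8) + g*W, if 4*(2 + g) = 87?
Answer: 227243/4 ≈ 56811.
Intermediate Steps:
g = 79/4 (g = -2 + (1/4)*87 = -2 + 87/4 = 79/4 ≈ 19.750)
W = 2877 (W = -21*(-137) = 2877)
V(-8) + g*W = -10 + (79/4)*2877 = -10 + 227283/4 = 227243/4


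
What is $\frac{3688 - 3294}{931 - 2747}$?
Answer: $- \frac{197}{908} \approx -0.21696$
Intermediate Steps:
$\frac{3688 - 3294}{931 - 2747} = \frac{394}{-1816} = 394 \left(- \frac{1}{1816}\right) = - \frac{197}{908}$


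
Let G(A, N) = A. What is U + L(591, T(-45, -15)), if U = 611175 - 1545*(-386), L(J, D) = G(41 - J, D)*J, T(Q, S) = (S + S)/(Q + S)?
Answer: 882495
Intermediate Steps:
T(Q, S) = 2*S/(Q + S) (T(Q, S) = (2*S)/(Q + S) = 2*S/(Q + S))
L(J, D) = J*(41 - J) (L(J, D) = (41 - J)*J = J*(41 - J))
U = 1207545 (U = 611175 + 596370 = 1207545)
U + L(591, T(-45, -15)) = 1207545 + 591*(41 - 1*591) = 1207545 + 591*(41 - 591) = 1207545 + 591*(-550) = 1207545 - 325050 = 882495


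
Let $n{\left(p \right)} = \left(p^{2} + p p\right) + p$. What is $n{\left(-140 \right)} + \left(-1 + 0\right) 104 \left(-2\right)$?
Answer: $39268$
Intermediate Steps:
$n{\left(p \right)} = p + 2 p^{2}$ ($n{\left(p \right)} = \left(p^{2} + p^{2}\right) + p = 2 p^{2} + p = p + 2 p^{2}$)
$n{\left(-140 \right)} + \left(-1 + 0\right) 104 \left(-2\right) = - 140 \left(1 + 2 \left(-140\right)\right) + \left(-1 + 0\right) 104 \left(-2\right) = - 140 \left(1 - 280\right) + \left(-1\right) 104 \left(-2\right) = \left(-140\right) \left(-279\right) - -208 = 39060 + 208 = 39268$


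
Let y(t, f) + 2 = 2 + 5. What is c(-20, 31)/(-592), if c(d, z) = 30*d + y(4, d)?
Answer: 595/592 ≈ 1.0051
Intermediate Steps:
y(t, f) = 5 (y(t, f) = -2 + (2 + 5) = -2 + 7 = 5)
c(d, z) = 5 + 30*d (c(d, z) = 30*d + 5 = 5 + 30*d)
c(-20, 31)/(-592) = (5 + 30*(-20))/(-592) = (5 - 600)*(-1/592) = -595*(-1/592) = 595/592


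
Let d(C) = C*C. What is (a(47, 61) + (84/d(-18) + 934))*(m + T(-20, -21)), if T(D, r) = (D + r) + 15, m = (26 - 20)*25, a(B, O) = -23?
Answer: 3050896/27 ≈ 1.1300e+5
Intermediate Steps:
d(C) = C²
m = 150 (m = 6*25 = 150)
T(D, r) = 15 + D + r
(a(47, 61) + (84/d(-18) + 934))*(m + T(-20, -21)) = (-23 + (84/((-18)²) + 934))*(150 + (15 - 20 - 21)) = (-23 + (84/324 + 934))*(150 - 26) = (-23 + (84*(1/324) + 934))*124 = (-23 + (7/27 + 934))*124 = (-23 + 25225/27)*124 = (24604/27)*124 = 3050896/27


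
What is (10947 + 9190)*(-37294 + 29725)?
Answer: -152416953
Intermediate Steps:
(10947 + 9190)*(-37294 + 29725) = 20137*(-7569) = -152416953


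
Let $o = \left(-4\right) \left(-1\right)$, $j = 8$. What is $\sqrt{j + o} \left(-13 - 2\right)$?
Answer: $- 30 \sqrt{3} \approx -51.962$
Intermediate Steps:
$o = 4$
$\sqrt{j + o} \left(-13 - 2\right) = \sqrt{8 + 4} \left(-13 - 2\right) = \sqrt{12} \left(-15\right) = 2 \sqrt{3} \left(-15\right) = - 30 \sqrt{3}$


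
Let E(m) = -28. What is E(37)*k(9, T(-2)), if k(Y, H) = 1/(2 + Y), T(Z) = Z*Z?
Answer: -28/11 ≈ -2.5455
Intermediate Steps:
T(Z) = Z²
E(37)*k(9, T(-2)) = -28/(2 + 9) = -28/11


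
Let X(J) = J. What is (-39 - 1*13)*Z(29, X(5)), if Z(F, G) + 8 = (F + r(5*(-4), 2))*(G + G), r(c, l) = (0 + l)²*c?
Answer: 26936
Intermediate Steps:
r(c, l) = c*l² (r(c, l) = l²*c = c*l²)
Z(F, G) = -8 + 2*G*(-80 + F) (Z(F, G) = -8 + (F + (5*(-4))*2²)*(G + G) = -8 + (F - 20*4)*(2*G) = -8 + (F - 80)*(2*G) = -8 + (-80 + F)*(2*G) = -8 + 2*G*(-80 + F))
(-39 - 1*13)*Z(29, X(5)) = (-39 - 1*13)*(-8 - 160*5 + 2*29*5) = (-39 - 13)*(-8 - 800 + 290) = -52*(-518) = 26936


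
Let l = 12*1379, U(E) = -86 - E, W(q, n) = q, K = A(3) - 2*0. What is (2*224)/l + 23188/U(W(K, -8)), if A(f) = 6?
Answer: -3425659/13593 ≈ -252.02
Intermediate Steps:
K = 6 (K = 6 - 2*0 = 6 + 0 = 6)
l = 16548
(2*224)/l + 23188/U(W(K, -8)) = (2*224)/16548 + 23188/(-86 - 1*6) = 448*(1/16548) + 23188/(-86 - 6) = 16/591 + 23188/(-92) = 16/591 + 23188*(-1/92) = 16/591 - 5797/23 = -3425659/13593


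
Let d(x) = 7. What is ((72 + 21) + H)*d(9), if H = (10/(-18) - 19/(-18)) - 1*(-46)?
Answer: 1953/2 ≈ 976.50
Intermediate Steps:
H = 93/2 (H = (10*(-1/18) - 19*(-1/18)) + 46 = (-5/9 + 19/18) + 46 = ½ + 46 = 93/2 ≈ 46.500)
((72 + 21) + H)*d(9) = ((72 + 21) + 93/2)*7 = (93 + 93/2)*7 = (279/2)*7 = 1953/2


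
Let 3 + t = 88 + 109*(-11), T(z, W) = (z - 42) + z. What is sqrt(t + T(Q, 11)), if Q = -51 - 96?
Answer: 5*I*sqrt(58) ≈ 38.079*I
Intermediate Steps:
Q = -147
T(z, W) = -42 + 2*z (T(z, W) = (-42 + z) + z = -42 + 2*z)
t = -1114 (t = -3 + (88 + 109*(-11)) = -3 + (88 - 1199) = -3 - 1111 = -1114)
sqrt(t + T(Q, 11)) = sqrt(-1114 + (-42 + 2*(-147))) = sqrt(-1114 + (-42 - 294)) = sqrt(-1114 - 336) = sqrt(-1450) = 5*I*sqrt(58)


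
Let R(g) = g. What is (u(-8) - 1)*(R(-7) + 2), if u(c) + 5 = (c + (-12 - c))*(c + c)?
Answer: -930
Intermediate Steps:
u(c) = -5 - 24*c (u(c) = -5 + (c + (-12 - c))*(c + c) = -5 - 24*c)
(u(-8) - 1)*(R(-7) + 2) = ((-5 - 24*(-8)) - 1)*(-7 + 2) = ((-5 + 192) - 1)*(-5) = (187 - 1)*(-5) = 186*(-5) = -930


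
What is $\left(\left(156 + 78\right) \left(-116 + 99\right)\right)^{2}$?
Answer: $15824484$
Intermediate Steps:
$\left(\left(156 + 78\right) \left(-116 + 99\right)\right)^{2} = \left(234 \left(-17\right)\right)^{2} = \left(-3978\right)^{2} = 15824484$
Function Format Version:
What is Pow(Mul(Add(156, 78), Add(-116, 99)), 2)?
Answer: 15824484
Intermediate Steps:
Pow(Mul(Add(156, 78), Add(-116, 99)), 2) = Pow(Mul(234, -17), 2) = Pow(-3978, 2) = 15824484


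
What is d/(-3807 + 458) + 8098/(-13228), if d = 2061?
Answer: -27191555/22150286 ≈ -1.2276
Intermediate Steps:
d/(-3807 + 458) + 8098/(-13228) = 2061/(-3807 + 458) + 8098/(-13228) = 2061/(-3349) + 8098*(-1/13228) = 2061*(-1/3349) - 4049/6614 = -2061/3349 - 4049/6614 = -27191555/22150286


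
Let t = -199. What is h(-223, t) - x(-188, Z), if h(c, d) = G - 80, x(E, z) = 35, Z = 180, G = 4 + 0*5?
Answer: -111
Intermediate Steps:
G = 4 (G = 4 + 0 = 4)
h(c, d) = -76 (h(c, d) = 4 - 80 = -76)
h(-223, t) - x(-188, Z) = -76 - 1*35 = -76 - 35 = -111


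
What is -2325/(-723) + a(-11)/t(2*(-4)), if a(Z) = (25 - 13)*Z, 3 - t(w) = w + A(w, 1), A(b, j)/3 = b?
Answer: -4687/8435 ≈ -0.55566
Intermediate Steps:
A(b, j) = 3*b
t(w) = 3 - 4*w (t(w) = 3 - (w + 3*w) = 3 - 4*w)
a(Z) = 12*Z
-2325/(-723) + a(-11)/t(2*(-4)) = -2325/(-723) + (12*(-11))/(3 - 8*(-4)) = -2325*(-1/723) - 132/(3 - 4*(-8)) = 775/241 - 132/(3 + 32) = 775/241 - 132/35 = -4687/8435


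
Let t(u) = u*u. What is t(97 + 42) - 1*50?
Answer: 19271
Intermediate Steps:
t(u) = u²
t(97 + 42) - 1*50 = (97 + 42)² - 1*50 = 139² - 50 = 19321 - 50 = 19271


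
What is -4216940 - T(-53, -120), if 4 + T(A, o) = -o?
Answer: -4217056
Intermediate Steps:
T(A, o) = -4 - o
-4216940 - T(-53, -120) = -4216940 - (-4 - 1*(-120)) = -4216940 - (-4 + 120) = -4216940 - 1*116 = -4216940 - 116 = -4217056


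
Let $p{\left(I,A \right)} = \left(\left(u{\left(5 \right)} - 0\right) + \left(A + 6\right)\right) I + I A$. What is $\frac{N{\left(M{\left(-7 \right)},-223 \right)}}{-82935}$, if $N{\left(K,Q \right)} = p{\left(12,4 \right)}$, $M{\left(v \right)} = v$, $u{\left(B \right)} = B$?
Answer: $- \frac{4}{1455} \approx -0.0027491$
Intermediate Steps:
$p{\left(I,A \right)} = A I + I \left(11 + A\right)$ ($p{\left(I,A \right)} = \left(\left(5 - 0\right) + \left(A + 6\right)\right) I + I A = \left(\left(5 + 0\right) + \left(6 + A\right)\right) I + A I = \left(5 + \left(6 + A\right)\right) I + A I = \left(11 + A\right) I + A I = I \left(11 + A\right) + A I = A I + I \left(11 + A\right)$)
$N{\left(K,Q \right)} = 228$ ($N{\left(K,Q \right)} = 12 \left(11 + 2 \cdot 4\right) = 12 \left(11 + 8\right) = 12 \cdot 19 = 228$)
$\frac{N{\left(M{\left(-7 \right)},-223 \right)}}{-82935} = \frac{228}{-82935} = 228 \left(- \frac{1}{82935}\right) = - \frac{4}{1455}$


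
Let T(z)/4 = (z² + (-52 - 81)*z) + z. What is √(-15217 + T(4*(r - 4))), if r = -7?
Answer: 3*√1751 ≈ 125.53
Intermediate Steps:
T(z) = -528*z + 4*z² (T(z) = 4*((z² + (-52 - 81)*z) + z) = 4*((z² - 133*z) + z) = 4*(z² - 132*z) = -528*z + 4*z²)
√(-15217 + T(4*(r - 4))) = √(-15217 + 4*(4*(-7 - 4))*(-132 + 4*(-7 - 4))) = √(-15217 + 4*(4*(-11))*(-132 + 4*(-11))) = √(-15217 + 4*(-44)*(-132 - 44)) = √(-15217 + 4*(-44)*(-176)) = √(-15217 + 30976) = √15759 = 3*√1751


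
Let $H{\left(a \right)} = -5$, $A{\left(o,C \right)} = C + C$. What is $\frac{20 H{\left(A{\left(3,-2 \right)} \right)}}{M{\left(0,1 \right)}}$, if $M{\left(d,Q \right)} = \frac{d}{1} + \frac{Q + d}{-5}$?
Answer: $500$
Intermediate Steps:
$A{\left(o,C \right)} = 2 C$
$M{\left(d,Q \right)} = - \frac{Q}{5} + \frac{4 d}{5}$ ($M{\left(d,Q \right)} = d 1 + \left(Q + d\right) \left(- \frac{1}{5}\right) = d - \left(\frac{Q}{5} + \frac{d}{5}\right) = - \frac{Q}{5} + \frac{4 d}{5}$)
$\frac{20 H{\left(A{\left(3,-2 \right)} \right)}}{M{\left(0,1 \right)}} = \frac{20 \left(-5\right)}{\left(- \frac{1}{5}\right) 1 + \frac{4}{5} \cdot 0} = - \frac{100}{- \frac{1}{5} + 0} = - \frac{100}{- \frac{1}{5}} = \left(-100\right) \left(-5\right) = 500$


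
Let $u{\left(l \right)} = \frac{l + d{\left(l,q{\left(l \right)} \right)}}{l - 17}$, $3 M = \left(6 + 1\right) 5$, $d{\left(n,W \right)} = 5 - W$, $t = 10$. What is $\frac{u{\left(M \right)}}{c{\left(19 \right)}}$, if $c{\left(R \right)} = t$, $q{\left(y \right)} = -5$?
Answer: $- \frac{13}{32} \approx -0.40625$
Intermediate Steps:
$M = \frac{35}{3}$ ($M = \frac{\left(6 + 1\right) 5}{3} = \frac{7 \cdot 5}{3} = \frac{1}{3} \cdot 35 = \frac{35}{3} \approx 11.667$)
$c{\left(R \right)} = 10$
$u{\left(l \right)} = \frac{10 + l}{-17 + l}$ ($u{\left(l \right)} = \frac{l + \left(5 - -5\right)}{l - 17} = \frac{l + \left(5 + 5\right)}{-17 + l} = \frac{l + 10}{-17 + l} = \frac{10 + l}{-17 + l}$)
$\frac{u{\left(M \right)}}{c{\left(19 \right)}} = \frac{\frac{1}{-17 + \frac{35}{3}} \left(10 + \frac{35}{3}\right)}{10} = \frac{1}{- \frac{16}{3}} \cdot \frac{65}{3} \cdot \frac{1}{10} = \left(- \frac{3}{16}\right) \frac{65}{3} \cdot \frac{1}{10} = \left(- \frac{65}{16}\right) \frac{1}{10} = - \frac{13}{32}$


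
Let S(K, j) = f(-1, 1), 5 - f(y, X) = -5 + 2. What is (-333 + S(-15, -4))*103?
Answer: -33475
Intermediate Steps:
f(y, X) = 8 (f(y, X) = 5 - (-5 + 2) = 5 - 1*(-3) = 5 + 3 = 8)
S(K, j) = 8
(-333 + S(-15, -4))*103 = (-333 + 8)*103 = -325*103 = -33475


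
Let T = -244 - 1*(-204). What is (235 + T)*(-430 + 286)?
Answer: -28080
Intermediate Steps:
T = -40 (T = -244 + 204 = -40)
(235 + T)*(-430 + 286) = (235 - 40)*(-430 + 286) = 195*(-144) = -28080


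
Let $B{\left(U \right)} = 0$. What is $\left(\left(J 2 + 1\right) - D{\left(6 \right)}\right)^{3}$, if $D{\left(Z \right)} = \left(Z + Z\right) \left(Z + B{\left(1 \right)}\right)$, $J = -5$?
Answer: $-531441$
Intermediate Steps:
$D{\left(Z \right)} = 2 Z^{2}$ ($D{\left(Z \right)} = \left(Z + Z\right) \left(Z + 0\right) = 2 Z Z = 2 Z^{2}$)
$\left(\left(J 2 + 1\right) - D{\left(6 \right)}\right)^{3} = \left(\left(\left(-5\right) 2 + 1\right) - 2 \cdot 6^{2}\right)^{3} = \left(\left(-10 + 1\right) - 2 \cdot 36\right)^{3} = \left(-9 - 72\right)^{3} = \left(-81\right)^{3} = -531441$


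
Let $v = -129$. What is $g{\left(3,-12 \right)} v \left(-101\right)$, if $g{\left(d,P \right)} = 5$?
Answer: $65145$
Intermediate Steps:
$g{\left(3,-12 \right)} v \left(-101\right) = 5 \left(-129\right) \left(-101\right) = \left(-645\right) \left(-101\right) = 65145$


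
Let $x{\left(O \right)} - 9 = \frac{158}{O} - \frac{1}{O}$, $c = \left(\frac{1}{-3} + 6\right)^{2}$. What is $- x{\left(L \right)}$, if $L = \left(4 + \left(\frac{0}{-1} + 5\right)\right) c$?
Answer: $- \frac{2758}{289} \approx -9.5433$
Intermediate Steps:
$c = \frac{289}{9}$ ($c = \left(- \frac{1}{3} + 6\right)^{2} = \left(\frac{17}{3}\right)^{2} = \frac{289}{9} \approx 32.111$)
$L = 289$ ($L = \left(4 + \left(\frac{0}{-1} + 5\right)\right) \frac{289}{9} = \left(4 + \left(0 \left(-1\right) + 5\right)\right) \frac{289}{9} = \left(4 + \left(0 + 5\right)\right) \frac{289}{9} = \left(4 + 5\right) \frac{289}{9} = 9 \cdot \frac{289}{9} = 289$)
$x{\left(O \right)} = 9 + \frac{157}{O}$ ($x{\left(O \right)} = 9 + \left(\frac{158}{O} - \frac{1}{O}\right) = 9 + \frac{157}{O}$)
$- x{\left(L \right)} = - (9 + \frac{157}{289}) = \left(-1\right) \frac{2758}{289} = - \frac{2758}{289}$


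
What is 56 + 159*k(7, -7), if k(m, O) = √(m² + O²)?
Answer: 56 + 1113*√2 ≈ 1630.0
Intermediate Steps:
k(m, O) = √(O² + m²)
56 + 159*k(7, -7) = 56 + 159*√((-7)² + 7²) = 56 + 159*√(49 + 49) = 56 + 159*√98 = 56 + 159*(7*√2) = 56 + 1113*√2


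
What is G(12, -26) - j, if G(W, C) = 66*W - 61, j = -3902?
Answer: 4633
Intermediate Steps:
G(W, C) = -61 + 66*W
G(12, -26) - j = (-61 + 66*12) - 1*(-3902) = (-61 + 792) + 3902 = 731 + 3902 = 4633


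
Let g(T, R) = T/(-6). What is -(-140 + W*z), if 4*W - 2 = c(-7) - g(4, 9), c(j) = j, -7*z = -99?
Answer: 4349/28 ≈ 155.32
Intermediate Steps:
z = 99/7 (z = -1/7*(-99) = 99/7 ≈ 14.143)
g(T, R) = -T/6 (g(T, R) = T*(-1/6) = -T/6)
W = -13/12 (W = 1/2 + (-7 - (-1)*4/6)/4 = 1/2 + (-7 - 1*(-2/3))/4 = 1/2 + (-7 + 2/3)/4 = 1/2 + (1/4)*(-19/3) = 1/2 - 19/12 = -13/12 ≈ -1.0833)
-(-140 + W*z) = -(-140 - 13/12*99/7) = -(-140 - 429/28) = -1*(-4349/28) = 4349/28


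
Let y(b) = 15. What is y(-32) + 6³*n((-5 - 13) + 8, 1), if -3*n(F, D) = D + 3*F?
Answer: 2103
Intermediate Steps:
n(F, D) = -F - D/3 (n(F, D) = -(D + 3*F)/3 = -F - D/3)
y(-32) + 6³*n((-5 - 13) + 8, 1) = 15 + 6³*(-((-5 - 13) + 8) - ⅓*1) = 15 + 216*(-(-18 + 8) - ⅓) = 15 + 216*(-1*(-10) - ⅓) = 15 + 216*(10 - ⅓) = 15 + 216*(29/3) = 15 + 2088 = 2103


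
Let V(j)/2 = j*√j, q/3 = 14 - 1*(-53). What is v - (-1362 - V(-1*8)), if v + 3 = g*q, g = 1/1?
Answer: 1560 - 32*I*√2 ≈ 1560.0 - 45.255*I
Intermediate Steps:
g = 1
q = 201 (q = 3*(14 - 1*(-53)) = 3*(14 + 53) = 3*67 = 201)
V(j) = 2*j^(3/2) (V(j) = 2*(j*√j) = 2*j^(3/2))
v = 198 (v = -3 + 1*201 = -3 + 201 = 198)
v - (-1362 - V(-1*8)) = 198 - (-1362 - 2*(-1*8)^(3/2)) = 198 - (-1362 - 2*(-8)^(3/2)) = 198 - (-1362 - 2*(-16*I*√2)) = 198 - (-1362 - (-32)*I*√2) = 198 - (-1362 + 32*I*√2) = 198 + (1362 - 32*I*√2) = 1560 - 32*I*√2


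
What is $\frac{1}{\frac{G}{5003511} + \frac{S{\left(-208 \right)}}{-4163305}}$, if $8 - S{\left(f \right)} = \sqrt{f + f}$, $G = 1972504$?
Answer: $\frac{1069170846351368939750571}{421490727590301706681561} - \frac{20845769992022898981 i \sqrt{26}}{3371925820722413653452488} \approx 2.5366 - 3.1523 \cdot 10^{-5} i$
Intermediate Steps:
$S{\left(f \right)} = 8 - \sqrt{2} \sqrt{f}$ ($S{\left(f \right)} = 8 - \sqrt{f + f} = 8 - \sqrt{2 f} = 8 - \sqrt{2} \sqrt{f}$)
$\frac{1}{\frac{G}{5003511} + \frac{S{\left(-208 \right)}}{-4163305}} = \frac{1}{\frac{1972504}{5003511} + \frac{8 - \sqrt{2} \sqrt{-208}}{-4163305}} = \frac{1}{1972504 \cdot \frac{1}{5003511} + \left(8 - \sqrt{2} \cdot 4 i \sqrt{13}\right) \left(- \frac{1}{4163305}\right)} = \frac{1}{\frac{1972504}{5003511} + \left(8 - 4 i \sqrt{26}\right) \left(- \frac{1}{4163305}\right)} = \frac{1}{\frac{1972504}{5003511} - \left(\frac{8}{4163305} - \frac{4 i \sqrt{26}}{4163305}\right)} = \frac{1}{\frac{8212095737632}{20831142363855} + \frac{4 i \sqrt{26}}{4163305}}$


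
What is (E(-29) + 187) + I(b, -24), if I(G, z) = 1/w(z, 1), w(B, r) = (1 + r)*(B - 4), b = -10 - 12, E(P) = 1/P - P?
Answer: 350699/1624 ≈ 215.95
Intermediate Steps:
b = -22
w(B, r) = (1 + r)*(-4 + B)
I(G, z) = 1/(-8 + 2*z) (I(G, z) = 1/(-4 + z - 4*1 + z*1) = 1/(-4 + z - 4 + z) = 1/(-8 + 2*z))
(E(-29) + 187) + I(b, -24) = ((1/(-29) - 1*(-29)) + 187) + 1/(2*(-4 - 24)) = ((-1/29 + 29) + 187) + (½)/(-28) = (840/29 + 187) + (½)*(-1/28) = 6263/29 - 1/56 = 350699/1624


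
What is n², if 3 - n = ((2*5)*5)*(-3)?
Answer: 23409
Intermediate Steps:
n = 153 (n = 3 - (2*5)*5*(-3) = 3 - 10*5*(-3) = 3 - 50*(-3) = 3 - 1*(-150) = 3 + 150 = 153)
n² = 153² = 23409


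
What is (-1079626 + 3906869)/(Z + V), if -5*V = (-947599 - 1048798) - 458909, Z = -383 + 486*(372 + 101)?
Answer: 14136215/3602781 ≈ 3.9237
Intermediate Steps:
Z = 229495 (Z = -383 + 486*473 = -383 + 229878 = 229495)
V = 2455306/5 (V = -((-947599 - 1048798) - 458909)/5 = -(-1996397 - 458909)/5 = -⅕*(-2455306) = 2455306/5 ≈ 4.9106e+5)
(-1079626 + 3906869)/(Z + V) = (-1079626 + 3906869)/(229495 + 2455306/5) = 2827243/(3602781/5) = 2827243*(5/3602781) = 14136215/3602781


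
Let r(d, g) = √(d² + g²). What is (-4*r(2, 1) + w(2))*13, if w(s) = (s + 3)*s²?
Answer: 260 - 52*√5 ≈ 143.72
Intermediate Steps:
w(s) = s²*(3 + s) (w(s) = (3 + s)*s² = s²*(3 + s))
(-4*r(2, 1) + w(2))*13 = (-4*√(2² + 1²) + 2²*(3 + 2))*13 = (-4*√(4 + 1) + 4*5)*13 = (-4*√5 + 20)*13 = (20 - 4*√5)*13 = 260 - 52*√5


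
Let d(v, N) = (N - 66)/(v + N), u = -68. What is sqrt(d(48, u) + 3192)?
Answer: sqrt(319870)/10 ≈ 56.557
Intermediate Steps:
d(v, N) = (-66 + N)/(N + v)
sqrt(d(48, u) + 3192) = sqrt((-66 - 68)/(-68 + 48) + 3192) = sqrt(-134/(-20) + 3192) = sqrt(-1/20*(-134) + 3192) = sqrt(67/10 + 3192) = sqrt(31987/10) = sqrt(319870)/10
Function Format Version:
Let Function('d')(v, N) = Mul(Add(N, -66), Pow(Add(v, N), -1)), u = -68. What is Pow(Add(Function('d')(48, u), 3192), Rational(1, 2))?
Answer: Mul(Rational(1, 10), Pow(319870, Rational(1, 2))) ≈ 56.557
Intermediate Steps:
Function('d')(v, N) = Mul(Pow(Add(N, v), -1), Add(-66, N)) (Function('d')(v, N) = Mul(Add(-66, N), Pow(Add(N, v), -1)) = Mul(Pow(Add(N, v), -1), Add(-66, N)))
Pow(Add(Function('d')(48, u), 3192), Rational(1, 2)) = Pow(Add(Mul(Pow(Add(-68, 48), -1), Add(-66, -68)), 3192), Rational(1, 2)) = Pow(Add(Mul(Pow(-20, -1), -134), 3192), Rational(1, 2)) = Pow(Add(Mul(Rational(-1, 20), -134), 3192), Rational(1, 2)) = Pow(Add(Rational(67, 10), 3192), Rational(1, 2)) = Pow(Rational(31987, 10), Rational(1, 2)) = Mul(Rational(1, 10), Pow(319870, Rational(1, 2)))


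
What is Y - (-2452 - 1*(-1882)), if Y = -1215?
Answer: -645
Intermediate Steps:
Y - (-2452 - 1*(-1882)) = -1215 - (-2452 - 1*(-1882)) = -1215 - (-2452 + 1882) = -1215 - 1*(-570) = -1215 + 570 = -645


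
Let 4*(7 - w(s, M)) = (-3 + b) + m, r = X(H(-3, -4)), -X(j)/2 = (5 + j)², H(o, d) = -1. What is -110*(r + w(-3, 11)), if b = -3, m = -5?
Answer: 4895/2 ≈ 2447.5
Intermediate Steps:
X(j) = -2*(5 + j)²
r = -32 (r = -2*(5 - 1)² = -2*4² = -2*16 = -32)
w(s, M) = 39/4 (w(s, M) = 7 - ((-3 - 3) - 5)/4 = 7 - (-6 - 5)/4 = 7 - ¼*(-11) = 7 + 11/4 = 39/4)
-110*(r + w(-3, 11)) = -110*(-32 + 39/4) = -110*(-89/4) = 4895/2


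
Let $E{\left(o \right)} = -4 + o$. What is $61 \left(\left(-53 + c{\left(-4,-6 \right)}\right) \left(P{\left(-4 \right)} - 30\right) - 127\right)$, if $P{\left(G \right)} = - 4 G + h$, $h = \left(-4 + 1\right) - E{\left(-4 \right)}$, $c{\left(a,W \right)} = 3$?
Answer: $19703$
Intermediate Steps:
$h = 5$ ($h = \left(-4 + 1\right) - \left(-4 - 4\right) = -3 - -8 = -3 + 8 = 5$)
$P{\left(G \right)} = 5 - 4 G$ ($P{\left(G \right)} = - 4 G + 5 = 5 - 4 G$)
$61 \left(\left(-53 + c{\left(-4,-6 \right)}\right) \left(P{\left(-4 \right)} - 30\right) - 127\right) = 61 \left(\left(-53 + 3\right) \left(\left(5 - -16\right) - 30\right) - 127\right) = 61 \left(- 50 \left(\left(5 + 16\right) - 30\right) - 127\right) = 61 \left(- 50 \left(21 - 30\right) - 127\right) = 61 \left(\left(-50\right) \left(-9\right) - 127\right) = 61 \left(450 - 127\right) = 61 \cdot 323 = 19703$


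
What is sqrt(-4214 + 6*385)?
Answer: 4*I*sqrt(119) ≈ 43.635*I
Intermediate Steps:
sqrt(-4214 + 6*385) = sqrt(-4214 + 2310) = sqrt(-1904) = 4*I*sqrt(119)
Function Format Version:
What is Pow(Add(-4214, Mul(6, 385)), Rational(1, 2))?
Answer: Mul(4, I, Pow(119, Rational(1, 2))) ≈ Mul(43.635, I)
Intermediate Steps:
Pow(Add(-4214, Mul(6, 385)), Rational(1, 2)) = Pow(Add(-4214, 2310), Rational(1, 2)) = Pow(-1904, Rational(1, 2)) = Mul(4, I, Pow(119, Rational(1, 2)))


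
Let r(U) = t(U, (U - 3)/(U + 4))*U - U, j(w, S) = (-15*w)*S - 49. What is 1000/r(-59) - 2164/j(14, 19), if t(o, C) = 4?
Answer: -3655972/714903 ≈ -5.1139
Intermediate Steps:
j(w, S) = -49 - 15*S*w (j(w, S) = -15*S*w - 49 = -49 - 15*S*w)
r(U) = 3*U (r(U) = 4*U - U = 3*U)
1000/r(-59) - 2164/j(14, 19) = 1000/((3*(-59))) - 2164/(-49 - 15*19*14) = 1000/(-177) - 2164/(-49 - 3990) = 1000*(-1/177) - 2164/(-4039) = -1000/177 - 2164*(-1/4039) = -1000/177 + 2164/4039 = -3655972/714903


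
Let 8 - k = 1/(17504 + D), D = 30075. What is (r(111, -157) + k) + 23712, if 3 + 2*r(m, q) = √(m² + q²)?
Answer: 2257005021/95158 + √36970/2 ≈ 23815.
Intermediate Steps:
r(m, q) = -3/2 + √(m² + q²)/2
k = 380631/47579 (k = 8 - 1/(17504 + 30075) = 8 - 1/47579 = 380631/47579 ≈ 8.0000)
(r(111, -157) + k) + 23712 = ((-3/2 + √(111² + (-157)²)/2) + 380631/47579) + 23712 = ((-3/2 + √(12321 + 24649)/2) + 380631/47579) + 23712 = ((-3/2 + √36970/2) + 380631/47579) + 23712 = (618525/95158 + √36970/2) + 23712 = 2257005021/95158 + √36970/2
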